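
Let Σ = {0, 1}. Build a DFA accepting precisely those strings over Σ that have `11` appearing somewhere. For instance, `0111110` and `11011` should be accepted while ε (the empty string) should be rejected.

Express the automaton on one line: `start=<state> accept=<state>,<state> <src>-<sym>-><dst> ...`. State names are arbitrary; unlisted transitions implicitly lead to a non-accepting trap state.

start=s0 accept=s2 s0-0->s0 s0-1->s1 s1-0->s0 s1-1->s2 s2-0->s2 s2-1->s2

States s0..s1 record the length of the longest prefix of `11` that matches the current input suffix. Reaching s2 means `11` has been seen, and we stay there forever. Accept from s2.
3 states suffice.
        0   1  
>  s0   s0  s1 
   s1   s0  s2 
 * s2   s2  s2 
(> = start, * = accepting)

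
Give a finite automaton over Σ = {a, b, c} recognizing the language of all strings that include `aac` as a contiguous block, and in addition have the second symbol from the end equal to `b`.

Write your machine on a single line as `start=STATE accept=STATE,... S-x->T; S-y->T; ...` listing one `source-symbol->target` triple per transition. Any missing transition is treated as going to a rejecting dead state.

start=q0; accept=q5,q6; q0-a->q1; q0-b->q0; q0-c->q0; q1-a->q2; q1-b->q0; q1-c->q0; q2-a->q2; q2-b->q0; q2-c->q3; q3-a->q3; q3-b->q4; q3-c->q3; q4-a->q5; q4-b->q6; q4-c->q5; q5-a->q3; q5-b->q4; q5-c->q3; q6-a->q5; q6-b->q6; q6-c->q5

Handle the two conditions separately and then intersect. The first has 4 states tracking whether and how much of `aac` has been seen; the second has 13 states tracking the last 2 symbols read. A product state is a pair (one from each), accepting exactly when both do. Equivalent product states are then merged.
7 states suffice.
        a   b   c  
>  q0   q1  q0  q0 
   q1   q2  q0  q0 
   q2   q2  q0  q3 
   q3   q3  q4  q3 
   q4   q5  q6  q5 
 * q5   q3  q4  q3 
 * q6   q5  q6  q5 
(> = start, * = accepting)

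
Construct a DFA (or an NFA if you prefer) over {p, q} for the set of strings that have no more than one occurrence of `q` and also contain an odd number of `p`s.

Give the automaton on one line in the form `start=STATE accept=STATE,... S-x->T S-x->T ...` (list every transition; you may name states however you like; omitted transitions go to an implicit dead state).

start=A accept=B,D A-p->B A-q->C B-p->A B-q->D C-p->D C-q->E D-p->C D-q->E E-p->E E-q->E

Build one automaton per condition and run them in lockstep. One (3 states) tracks the count of `q`s, saturating at 2; the other (2 states) tracks the count of `p`s modulo 2. Each combined state is a pair, one component from each; accept when both components accept. After merging equivalent states the machine shrinks.
       p  q 
>  A   B  C 
 * B   A  D 
   C   D  E 
 * D   C  E 
   E   E  E 
(> = start, * = accepting)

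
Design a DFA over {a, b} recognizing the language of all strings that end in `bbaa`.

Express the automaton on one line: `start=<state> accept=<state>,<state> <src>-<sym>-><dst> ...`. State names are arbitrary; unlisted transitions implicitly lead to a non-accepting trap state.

Remember how much of `bbaa` the current input suffix matches. State s0 means no match yet; s1 means the last symbol is `b`; s2 means the last 2 symbols are `bb`; s3 means the last 3 symbols are `bba`; s4 means the last 4 symbols are `bbaa`. Only s4 accepts. On a mismatch, fall back to the longest proper suffix that is still a prefix of `bbaa`.
A 5-state machine:
        a   b  
>  s0   s0  s1 
   s1   s0  s2 
   s2   s3  s2 
   s3   s4  s1 
 * s4   s0  s1 
(> = start, * = accepting)

start=s0 accept=s4 s0-a->s0 s0-b->s1 s1-a->s0 s1-b->s2 s2-a->s3 s2-b->s2 s3-a->s4 s3-b->s1 s4-a->s0 s4-b->s1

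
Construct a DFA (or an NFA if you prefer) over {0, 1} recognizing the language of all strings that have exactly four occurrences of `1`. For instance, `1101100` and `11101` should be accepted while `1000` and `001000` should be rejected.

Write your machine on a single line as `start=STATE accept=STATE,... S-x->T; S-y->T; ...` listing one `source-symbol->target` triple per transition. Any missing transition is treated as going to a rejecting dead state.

Count `1`s, saturating at 5: states q0 through q4 mean 0 through 4 `1`s seen; q5 means more than 4. Each `1` increments (capped at q5); other symbols loop. Accept from {q4}.
6 states suffice.
        0   1  
>  q0   q0  q1 
   q1   q1  q2 
   q2   q2  q3 
   q3   q3  q4 
 * q4   q4  q5 
   q5   q5  q5 
(> = start, * = accepting)

start=q0; accept=q4; q0-0->q0; q0-1->q1; q1-0->q1; q1-1->q2; q2-0->q2; q2-1->q3; q3-0->q3; q3-1->q4; q4-0->q4; q4-1->q5; q5-0->q5; q5-1->q5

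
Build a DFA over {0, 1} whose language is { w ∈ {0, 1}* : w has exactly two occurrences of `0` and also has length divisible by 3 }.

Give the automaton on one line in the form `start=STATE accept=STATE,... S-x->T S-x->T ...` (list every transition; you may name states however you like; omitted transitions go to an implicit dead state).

Build one automaton per condition and run them in lockstep. One (4 states) tracks the count of `0`s, saturating at 3; the other (3 states) tracks the input length modulo 3. Each combined state is a pair, one component from each; accept when both components accept. Equivalent product states are then merged.
10 states suffice.
        0   1  
>  S0   S1  S2 
   S1   S3  S4 
   S2   S4  S5 
   S3   S6  S7 
   S4   S7  S8 
   S5   S8  S0 
   S6   S6  S6 
 * S7   S6  S9 
   S8   S9  S1 
   S9   S6  S3 
(> = start, * = accepting)

start=S0 accept=S7 S0-0->S1 S0-1->S2 S1-0->S3 S1-1->S4 S2-0->S4 S2-1->S5 S3-0->S6 S3-1->S7 S4-0->S7 S4-1->S8 S5-0->S8 S5-1->S0 S6-0->S6 S6-1->S6 S7-0->S6 S7-1->S9 S8-0->S9 S8-1->S1 S9-0->S6 S9-1->S3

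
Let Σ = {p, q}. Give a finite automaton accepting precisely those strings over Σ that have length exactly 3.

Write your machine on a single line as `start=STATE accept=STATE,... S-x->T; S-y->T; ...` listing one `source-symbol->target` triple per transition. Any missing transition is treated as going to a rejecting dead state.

start=S0; accept=S3; S0-p->S1; S0-q->S1; S1-p->S2; S1-q->S2; S2-p->S3; S2-q->S3; S3-p->S4; S3-q->S4; S4-p->S4; S4-q->S4

Count input length up to 4: every symbol moves from S0 toward S4, which means 'more than 3' and absorbs. Accept from {S3}.
        p   q  
>  S0   S1  S1 
   S1   S2  S2 
   S2   S3  S3 
 * S3   S4  S4 
   S4   S4  S4 
(> = start, * = accepting)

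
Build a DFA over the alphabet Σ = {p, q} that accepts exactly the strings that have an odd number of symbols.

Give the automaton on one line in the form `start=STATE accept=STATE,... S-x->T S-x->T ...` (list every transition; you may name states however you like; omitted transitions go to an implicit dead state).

start=S0 accept=S1 S0-p->S1 S0-q->S1 S1-p->S0 S1-q->S0

Only the length mod 2 matters, so use a 2-cycle: from any state, every input symbol moves to the next state, wrapping S1 back to S0. Mark S1 accepting.
2 states suffice.
        p   q  
>  S0   S1  S1 
 * S1   S0  S0 
(> = start, * = accepting)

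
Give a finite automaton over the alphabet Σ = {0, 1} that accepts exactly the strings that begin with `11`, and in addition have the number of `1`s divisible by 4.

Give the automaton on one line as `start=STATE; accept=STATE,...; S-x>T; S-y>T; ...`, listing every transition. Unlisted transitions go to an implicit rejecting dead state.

Build one automaton per condition and run them in lockstep. One (4 states) tracks whether the input so far still matches the prefix `11`; the other (4 states) tracks the count of `1`s modulo 4. Each combined state is a pair, one component from each; accept when both components accept. Minimizing collapses redundant product states.
A 7-state machine:
        0   1  
>  q0   q1  q2 
   q1   q1  q1 
   q2   q1  q3 
   q3   q3  q4 
   q4   q4  q5 
 * q5   q5  q6 
   q6   q6  q3 
(> = start, * = accepting)

start=q0; accept=q5; q0-0>q1; q0-1>q2; q1-0>q1; q1-1>q1; q2-0>q1; q2-1>q3; q3-0>q3; q3-1>q4; q4-0>q4; q4-1>q5; q5-0>q5; q5-1>q6; q6-0>q6; q6-1>q3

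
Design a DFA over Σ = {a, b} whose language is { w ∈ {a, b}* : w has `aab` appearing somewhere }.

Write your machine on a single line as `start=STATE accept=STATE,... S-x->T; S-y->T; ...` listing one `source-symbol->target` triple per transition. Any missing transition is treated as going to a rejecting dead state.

start=S0; accept=S3; S0-a->S1; S0-b->S0; S1-a->S2; S1-b->S0; S2-a->S2; S2-b->S3; S3-a->S3; S3-b->S3

Track how much of `aab` has been matched so far: state S0 is no progress, S3 is the absorbing accept state reached once `aab` has occurred. Intermediate states record partial matches; on a mismatch, fall back to the longest reusable overlap.
A 4-state machine:
        a   b  
>  S0   S1  S0 
   S1   S2  S0 
   S2   S2  S3 
 * S3   S3  S3 
(> = start, * = accepting)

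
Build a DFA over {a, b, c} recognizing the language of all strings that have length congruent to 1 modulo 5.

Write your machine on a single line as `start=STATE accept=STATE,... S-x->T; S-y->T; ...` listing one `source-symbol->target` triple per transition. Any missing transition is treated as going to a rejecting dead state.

Count input length modulo 5: every symbol advances one step around the cycle q0 → q1 → q2 → q3 → q4 → q0. Accept at q1.
        a   b   c  
>  q0   q1  q1  q1 
 * q1   q2  q2  q2 
   q2   q3  q3  q3 
   q3   q4  q4  q4 
   q4   q0  q0  q0 
(> = start, * = accepting)

start=q0; accept=q1; q0-a->q1; q0-b->q1; q0-c->q1; q1-a->q2; q1-b->q2; q1-c->q2; q2-a->q3; q2-b->q3; q2-c->q3; q3-a->q4; q3-b->q4; q3-c->q4; q4-a->q0; q4-b->q0; q4-c->q0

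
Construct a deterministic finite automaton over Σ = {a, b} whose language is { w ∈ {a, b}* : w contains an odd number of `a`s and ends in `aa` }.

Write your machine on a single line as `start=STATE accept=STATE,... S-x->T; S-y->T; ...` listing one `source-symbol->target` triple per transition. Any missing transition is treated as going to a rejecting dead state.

start=q0; accept=q3; q0-a->q1; q0-b->q0; q1-a->q2; q1-b->q1; q2-a->q3; q2-b->q0; q3-a->q2; q3-b->q1

Build one automaton per condition and run them in lockstep. The first has 2 states tracking the count of `a`s modulo 2; the second has 3 states tracking how much of the suffix `aa` has currently been matched. A product state is a pair (one from each), accepting exactly when both do. After merging equivalent states the machine shrinks.
With 4 states:
        a   b  
>  q0   q1  q0 
   q1   q2  q1 
   q2   q3  q0 
 * q3   q2  q1 
(> = start, * = accepting)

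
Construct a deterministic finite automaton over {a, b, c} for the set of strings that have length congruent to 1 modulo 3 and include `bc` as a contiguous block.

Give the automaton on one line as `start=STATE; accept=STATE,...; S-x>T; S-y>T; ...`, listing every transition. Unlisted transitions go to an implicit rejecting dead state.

Handle the two conditions separately and then intersect. The first has 3 states tracking the input length modulo 3; the second has 3 states tracking whether and how much of `bc` has been seen. A product state is a pair (one from each), accepting exactly when both do.
        a   b   c  
>  q0   q1  q2  q1 
   q1   q3  q4  q3 
   q2   q3  q4  q5 
   q3   q0  q6  q0 
   q4   q0  q6  q7 
   q5   q7  q7  q7 
   q6   q1  q2  q8 
   q7   q8  q8  q8 
 * q8   q5  q5  q5 
(> = start, * = accepting)

start=q0; accept=q8; q0-a>q1; q0-b>q2; q0-c>q1; q1-a>q3; q1-b>q4; q1-c>q3; q2-a>q3; q2-b>q4; q2-c>q5; q3-a>q0; q3-b>q6; q3-c>q0; q4-a>q0; q4-b>q6; q4-c>q7; q5-a>q7; q5-b>q7; q5-c>q7; q6-a>q1; q6-b>q2; q6-c>q8; q7-a>q8; q7-b>q8; q7-c>q8; q8-a>q5; q8-b>q5; q8-c>q5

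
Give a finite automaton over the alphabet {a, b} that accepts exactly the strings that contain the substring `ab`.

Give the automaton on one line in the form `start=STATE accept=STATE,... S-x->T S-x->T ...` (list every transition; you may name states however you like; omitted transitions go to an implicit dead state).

Track how much of `ab` has been matched so far: state s0 is no progress, s2 is the absorbing accept state reached once `ab` has occurred. Intermediate states record partial matches; on a mismatch, fall back to the longest reusable overlap.
With 3 states:
        a   b  
>  s0   s1  s0 
   s1   s1  s2 
 * s2   s2  s2 
(> = start, * = accepting)

start=s0 accept=s2 s0-a->s1 s0-b->s0 s1-a->s1 s1-b->s2 s2-a->s2 s2-b->s2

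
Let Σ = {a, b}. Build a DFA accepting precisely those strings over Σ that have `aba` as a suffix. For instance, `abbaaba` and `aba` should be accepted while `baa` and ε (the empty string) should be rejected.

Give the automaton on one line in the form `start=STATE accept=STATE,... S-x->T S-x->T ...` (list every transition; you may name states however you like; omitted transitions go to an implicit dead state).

Let each state record the length of the longest suffix of the input read so far that is also a prefix of `aba`. S1 means the last symbol is `a`; S2 means the last 2 symbols are `ab`; S3 means the last 3 symbols are `aba`. Accept only at S3, where the string currently ends in `aba`.
A 4-state machine:
        a   b  
>  S0   S1  S0 
   S1   S1  S2 
   S2   S3  S0 
 * S3   S1  S2 
(> = start, * = accepting)

start=S0 accept=S3 S0-a->S1 S0-b->S0 S1-a->S1 S1-b->S2 S2-a->S3 S2-b->S0 S3-a->S1 S3-b->S2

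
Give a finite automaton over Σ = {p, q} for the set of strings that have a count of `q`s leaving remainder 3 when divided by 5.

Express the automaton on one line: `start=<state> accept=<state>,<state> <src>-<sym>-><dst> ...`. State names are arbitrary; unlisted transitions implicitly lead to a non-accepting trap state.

The only thing that matters is how many `q`s have appeared, reduced mod 5. Use one state per residue: S0 for 0, …, S4 for 4. Reading `q` moves to the next residue; anything else stays put. S3 is accepting.
A 5-state machine:
        p   q  
>  S0   S0  S1 
   S1   S1  S2 
   S2   S2  S3 
 * S3   S3  S4 
   S4   S4  S0 
(> = start, * = accepting)

start=S0 accept=S3 S0-p->S0 S0-q->S1 S1-p->S1 S1-q->S2 S2-p->S2 S2-q->S3 S3-p->S3 S3-q->S4 S4-p->S4 S4-q->S0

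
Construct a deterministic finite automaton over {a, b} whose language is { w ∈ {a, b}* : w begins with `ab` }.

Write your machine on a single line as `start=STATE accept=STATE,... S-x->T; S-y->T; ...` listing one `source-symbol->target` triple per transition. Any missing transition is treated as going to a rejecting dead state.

start=q0; accept=q2; q0-a->q1; q0-b->q3; q1-a->q3; q1-b->q2; q2-a->q2; q2-b->q2; q3-a->q3; q3-b->q3

Walk along `ab` while the input agrees: from q0 take `a` to q1, and so on. Any deviation drops to the rejecting sink q3. Once q2 is reached the prefix is confirmed and every continuation is accepted.
4 states suffice.
        a   b  
>  q0   q1  q3 
   q1   q3  q2 
 * q2   q2  q2 
   q3   q3  q3 
(> = start, * = accepting)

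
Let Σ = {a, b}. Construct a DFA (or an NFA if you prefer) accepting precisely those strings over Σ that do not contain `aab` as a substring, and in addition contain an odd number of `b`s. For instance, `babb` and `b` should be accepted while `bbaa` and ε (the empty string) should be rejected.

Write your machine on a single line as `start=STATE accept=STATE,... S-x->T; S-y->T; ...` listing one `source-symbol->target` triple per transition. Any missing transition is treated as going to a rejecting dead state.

Build one automaton per condition and run them in lockstep. The first has 4 states tracking partial matches of the forbidden pattern `aab`; the second has 2 states tracking the count of `b`s modulo 2. A product state is a pair (one from each), accepting exactly when both do. Equivalent product states are then merged.
A 6-state machine:
        a   b  
>  s0   s1  s2 
   s1   s3  s2 
 * s2   s4  s0 
   s3   s3  s3 
 * s4   s5  s0 
 * s5   s5  s3 
(> = start, * = accepting)

start=s0; accept=s2,s4,s5; s0-a->s1; s0-b->s2; s1-a->s3; s1-b->s2; s2-a->s4; s2-b->s0; s3-a->s3; s3-b->s3; s4-a->s5; s4-b->s0; s5-a->s5; s5-b->s3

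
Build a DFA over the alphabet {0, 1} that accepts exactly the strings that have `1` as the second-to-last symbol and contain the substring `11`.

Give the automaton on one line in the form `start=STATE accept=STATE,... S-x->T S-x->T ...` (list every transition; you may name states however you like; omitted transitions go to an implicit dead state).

start=q0 accept=q2,q3 q0-0->q0 q0-1->q1 q1-0->q0 q1-1->q2 q2-0->q3 q2-1->q2 q3-0->q4 q3-1->q5 q4-0->q4 q4-1->q5 q5-0->q3 q5-1->q2

Handle the two conditions separately and then intersect. One (7 states) tracks the last 2 symbols read; the other (3 states) tracks whether and how much of `11` has been seen. Each combined state is a pair, one component from each; accept when both components accept. After merging equivalent states the machine shrinks.
        0   1  
>  q0   q0  q1 
   q1   q0  q2 
 * q2   q3  q2 
 * q3   q4  q5 
   q4   q4  q5 
   q5   q3  q2 
(> = start, * = accepting)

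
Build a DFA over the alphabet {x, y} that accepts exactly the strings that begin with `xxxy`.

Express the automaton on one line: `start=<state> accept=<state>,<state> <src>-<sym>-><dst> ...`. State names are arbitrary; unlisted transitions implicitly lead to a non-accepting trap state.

Check the first 4 symbols one by one: A through D record how many have matched `xxxy` so far; any wrong symbol goes to the dead state F. After all 4 match we enter the accepting sink E.
With 6 states:
       x  y 
>  A   B  F 
   B   C  F 
   C   D  F 
   D   F  E 
 * E   E  E 
   F   F  F 
(> = start, * = accepting)

start=A accept=E A-x->B A-y->F B-x->C B-y->F C-x->D C-y->F D-x->F D-y->E E-x->E E-y->E F-x->F F-y->F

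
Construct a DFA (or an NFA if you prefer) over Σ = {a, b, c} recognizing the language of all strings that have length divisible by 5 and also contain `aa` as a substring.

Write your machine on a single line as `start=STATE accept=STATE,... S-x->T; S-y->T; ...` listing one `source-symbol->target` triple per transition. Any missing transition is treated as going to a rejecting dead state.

start=q0; accept=q12; q0-a->q1; q0-b->q2; q0-c->q2; q1-a->q3; q1-b->q4; q1-c->q4; q2-a->q5; q2-b->q4; q2-c->q4; q3-a->q6; q3-b->q6; q3-c->q6; q4-a->q7; q4-b->q8; q4-c->q8; q5-a->q6; q5-b->q8; q5-c->q8; q6-a->q9; q6-b->q9; q6-c->q9; q7-a->q9; q7-b->q10; q7-c->q10; q8-a->q11; q8-b->q10; q8-c->q10; q9-a->q12; q9-b->q12; q9-c->q12; q10-a->q13; q10-b->q0; q10-c->q0; q11-a->q12; q11-b->q0; q11-c->q0; q12-a->q14; q12-b->q14; q12-c->q14; q13-a->q14; q13-b->q2; q13-c->q2; q14-a->q3; q14-b->q3; q14-c->q3

Run two small machines in parallel and take their product. The first has 5 states tracking the input length modulo 5; the second has 3 states tracking whether and how much of `aa` has been seen. A product state is a pair (one from each), accepting exactly when both do.
15 states suffice.
          a    b    c  
>  q0     q1   q2   q2 
   q1     q3   q4   q4 
   q2     q5   q4   q4 
   q3     q6   q6   q6 
   q4     q7   q8   q8 
   q5     q6   q8   q8 
   q6     q9   q9   q9 
   q7     q9  q10  q10 
   q8    q11  q10  q10 
   q9    q12  q12  q12 
   q10   q13   q0   q0 
   q11   q12   q0   q0 
 * q12   q14  q14  q14 
   q13   q14   q2   q2 
   q14    q3   q3   q3 
(> = start, * = accepting)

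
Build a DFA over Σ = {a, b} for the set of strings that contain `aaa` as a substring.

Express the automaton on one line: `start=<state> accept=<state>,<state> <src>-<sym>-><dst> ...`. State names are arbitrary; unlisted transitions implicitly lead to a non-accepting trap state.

start=q0 accept=q3 q0-a->q1 q0-b->q0 q1-a->q2 q1-b->q0 q2-a->q3 q2-b->q0 q3-a->q3 q3-b->q3

States q0..q2 record the length of the longest prefix of `aaa` that matches the current input suffix. Reaching q3 means `aaa` has been seen, and we stay there forever. Accept from q3.
A 4-state machine:
        a   b  
>  q0   q1  q0 
   q1   q2  q0 
   q2   q3  q0 
 * q3   q3  q3 
(> = start, * = accepting)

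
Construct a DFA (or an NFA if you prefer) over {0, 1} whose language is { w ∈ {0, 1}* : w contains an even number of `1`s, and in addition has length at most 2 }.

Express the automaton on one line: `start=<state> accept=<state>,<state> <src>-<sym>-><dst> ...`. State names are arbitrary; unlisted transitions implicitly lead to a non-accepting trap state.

start=s0 accept=s0,s1,s3 s0-0->s1 s0-1->s2 s1-0->s3 s1-1->s4 s2-0->s4 s2-1->s3 s3-0->s5 s3-1->s6 s4-0->s6 s4-1->s5 s5-0->s5 s5-1->s6 s6-0->s6 s6-1->s5

Build one automaton per condition and run them in lockstep. One (2 states) tracks the count of `1`s modulo 2; the other (4 states) tracks the input length, saturating at 3. Each combined state is a pair, one component from each; accept when both components accept.
With 7 states:
        0   1  
>* s0   s1  s2 
 * s1   s3  s4 
   s2   s4  s3 
 * s3   s5  s6 
   s4   s6  s5 
   s5   s5  s6 
   s6   s6  s5 
(> = start, * = accepting)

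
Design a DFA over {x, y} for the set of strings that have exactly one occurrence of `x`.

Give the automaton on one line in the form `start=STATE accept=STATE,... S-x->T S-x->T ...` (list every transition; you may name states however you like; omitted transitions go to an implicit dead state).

start=s0 accept=s1 s0-x->s1 s0-y->s0 s1-x->s2 s1-y->s1 s2-x->s2 s2-y->s2

Only the number of `x`s matters, and only up to 2. Make a chain s0 → s1 → s2 advanced by each `x` (with s2 absorbing); every other symbol self-loops. The accepting set is {s1}.
A 3-state machine:
        x   y  
>  s0   s1  s0 
 * s1   s2  s1 
   s2   s2  s2 
(> = start, * = accepting)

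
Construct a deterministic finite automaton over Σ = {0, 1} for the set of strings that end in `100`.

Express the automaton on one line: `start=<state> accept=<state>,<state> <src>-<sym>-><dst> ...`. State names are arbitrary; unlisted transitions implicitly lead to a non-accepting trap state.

start=S0 accept=S3 S0-0->S0 S0-1->S1 S1-0->S2 S1-1->S1 S2-0->S3 S2-1->S1 S3-0->S0 S3-1->S1

Let each state record the length of the longest suffix of the input read so far that is also a prefix of `100`. S1 means the last symbol is `1`; S2 means the last 2 symbols are `10`; S3 means the last 3 symbols are `100`. Accept only at S3, where the string currently ends in `100`.
        0   1  
>  S0   S0  S1 
   S1   S2  S1 
   S2   S3  S1 
 * S3   S0  S1 
(> = start, * = accepting)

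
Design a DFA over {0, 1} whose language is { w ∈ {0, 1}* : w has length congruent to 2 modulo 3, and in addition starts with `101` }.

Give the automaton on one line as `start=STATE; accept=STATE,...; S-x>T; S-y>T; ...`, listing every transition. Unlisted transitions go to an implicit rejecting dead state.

start=q0; accept=q8; q0-0>q1; q0-1>q2; q1-0>q3; q1-1>q3; q2-0>q4; q2-1>q3; q3-0>q5; q3-1>q5; q4-0>q5; q4-1>q6; q5-0>q1; q5-1>q1; q6-0>q7; q6-1>q7; q7-0>q8; q7-1>q8; q8-0>q6; q8-1>q6

Handle the two conditions separately and then intersect. The first has 3 states tracking the input length modulo 3; the second has 5 states tracking whether the input so far still matches the prefix `101`. A product state is a pair (one from each), accepting exactly when both do.
        0   1  
>  q0   q1  q2 
   q1   q3  q3 
   q2   q4  q3 
   q3   q5  q5 
   q4   q5  q6 
   q5   q1  q1 
   q6   q7  q7 
   q7   q8  q8 
 * q8   q6  q6 
(> = start, * = accepting)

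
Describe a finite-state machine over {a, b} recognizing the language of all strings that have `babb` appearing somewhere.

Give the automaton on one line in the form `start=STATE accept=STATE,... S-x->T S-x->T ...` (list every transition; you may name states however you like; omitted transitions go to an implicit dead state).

start=q0 accept=q4 q0-a->q0 q0-b->q1 q1-a->q2 q1-b->q1 q2-a->q0 q2-b->q3 q3-a->q2 q3-b->q4 q4-a->q4 q4-b->q4

States q0..q3 record the length of the longest prefix of `babb` that matches the current input suffix. Reaching q4 means `babb` has been seen, and we stay there forever. Accept from q4.
A 5-state machine:
        a   b  
>  q0   q0  q1 
   q1   q2  q1 
   q2   q0  q3 
   q3   q2  q4 
 * q4   q4  q4 
(> = start, * = accepting)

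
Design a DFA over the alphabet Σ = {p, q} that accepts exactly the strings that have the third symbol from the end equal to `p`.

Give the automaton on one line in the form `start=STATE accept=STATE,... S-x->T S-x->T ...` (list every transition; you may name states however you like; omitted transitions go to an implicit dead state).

Because acceptance depends on a position counted from the end, the machine has to buffer the most recent 3 symbols. Make each state the string of the last up-to-3 symbols read; on input `x` shift the window left and append `x`. Accept when the buffered window has length 3 and begins with `p`.
15 states suffice.
          p    q  
>  S0     S1   S2 
   S1     S3   S4 
   S2     S5   S6 
   S3     S7   S8 
   S4     S9  S10 
   S5    S11  S12 
   S6    S13  S14 
 * S7     S7   S8 
 * S8     S9  S10 
 * S9    S11  S12 
 * S10   S13  S14 
   S11    S7   S8 
   S12    S9  S10 
   S13   S11  S12 
   S14   S13  S14 
(> = start, * = accepting)

start=S0 accept=S7,S8,S9,S10 S0-p->S1 S0-q->S2 S1-p->S3 S1-q->S4 S2-p->S5 S2-q->S6 S3-p->S7 S3-q->S8 S4-p->S9 S4-q->S10 S5-p->S11 S5-q->S12 S6-p->S13 S6-q->S14 S7-p->S7 S7-q->S8 S8-p->S9 S8-q->S10 S9-p->S11 S9-q->S12 S10-p->S13 S10-q->S14 S11-p->S7 S11-q->S8 S12-p->S9 S12-q->S10 S13-p->S11 S13-q->S12 S14-p->S13 S14-q->S14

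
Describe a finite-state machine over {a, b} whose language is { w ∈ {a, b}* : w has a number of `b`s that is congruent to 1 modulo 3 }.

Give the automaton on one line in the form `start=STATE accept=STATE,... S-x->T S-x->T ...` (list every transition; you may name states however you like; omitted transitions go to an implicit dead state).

The only thing that matters is how many `b`s have appeared, reduced mod 3. Use one state per residue: s0 for 0, …, s2 for 2. Reading `b` moves to the next residue; anything else stays put. s1 is accepting.
A 3-state machine:
        a   b  
>  s0   s0  s1 
 * s1   s1  s2 
   s2   s2  s0 
(> = start, * = accepting)

start=s0 accept=s1 s0-a->s0 s0-b->s1 s1-a->s1 s1-b->s2 s2-a->s2 s2-b->s0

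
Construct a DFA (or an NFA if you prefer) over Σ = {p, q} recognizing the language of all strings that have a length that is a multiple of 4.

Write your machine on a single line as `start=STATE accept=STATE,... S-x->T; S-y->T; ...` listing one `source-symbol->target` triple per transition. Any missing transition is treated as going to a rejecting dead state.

start=S0; accept=S0; S0-p->S1; S0-q->S1; S1-p->S2; S1-q->S2; S2-p->S3; S2-q->S3; S3-p->S0; S3-q->S0

Count input length modulo 4: every symbol advances one step around the cycle S0 → S1 → S2 → S3 → S0. Accept at S0.
        p   q  
>* S0   S1  S1 
   S1   S2  S2 
   S2   S3  S3 
   S3   S0  S0 
(> = start, * = accepting)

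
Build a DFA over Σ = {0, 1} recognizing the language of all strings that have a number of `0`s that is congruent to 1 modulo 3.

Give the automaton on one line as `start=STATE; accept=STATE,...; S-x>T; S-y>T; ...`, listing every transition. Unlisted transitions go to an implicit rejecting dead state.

start=A; accept=B; A-0>B; A-1>A; B-0>C; B-1>B; C-0>A; C-1>C

Keep the running count of `0`s modulo 3: each `0` advances along the cycle A → B → C → A while other symbols loop. Accept at B.
3 states suffice.
       0  1 
>  A   B  A 
 * B   C  B 
   C   A  C 
(> = start, * = accepting)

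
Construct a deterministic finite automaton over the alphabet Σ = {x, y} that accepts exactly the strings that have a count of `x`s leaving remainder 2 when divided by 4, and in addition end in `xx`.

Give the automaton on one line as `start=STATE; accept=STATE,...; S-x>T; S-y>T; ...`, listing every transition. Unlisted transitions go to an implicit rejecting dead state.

Build one automaton per condition and run them in lockstep. The first has 4 states tracking the count of `x`s modulo 4; the second has 3 states tracking how much of the suffix `xx` has currently been matched. A product state is a pair (one from each), accepting exactly when both do. Equivalent product states are then merged.
A 6-state machine:
        x   y  
>  q0   q1  q0 
   q1   q2  q3 
 * q2   q4  q5 
   q3   q5  q3 
   q4   q0  q4 
   q5   q4  q5 
(> = start, * = accepting)

start=q0; accept=q2; q0-x>q1; q0-y>q0; q1-x>q2; q1-y>q3; q2-x>q4; q2-y>q5; q3-x>q5; q3-y>q3; q4-x>q0; q4-y>q4; q5-x>q4; q5-y>q5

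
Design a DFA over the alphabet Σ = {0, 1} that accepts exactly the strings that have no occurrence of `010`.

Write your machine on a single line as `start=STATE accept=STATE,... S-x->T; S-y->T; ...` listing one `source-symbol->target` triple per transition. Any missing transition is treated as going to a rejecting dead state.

start=q0; accept=q0,q1,q2; q0-0->q1; q0-1->q0; q1-0->q1; q1-1->q2; q2-0->q3; q2-1->q0; q3-0->q3; q3-1->q3

This is the complement of 'contains `010`'. Use the same substring-matching states — q0 through q3 holding how much of `010` has just been matched — but flip the accepting set: everything except the trap q3 accepts.
4 states suffice.
        0   1  
>* q0   q1  q0 
 * q1   q1  q2 
 * q2   q3  q0 
   q3   q3  q3 
(> = start, * = accepting)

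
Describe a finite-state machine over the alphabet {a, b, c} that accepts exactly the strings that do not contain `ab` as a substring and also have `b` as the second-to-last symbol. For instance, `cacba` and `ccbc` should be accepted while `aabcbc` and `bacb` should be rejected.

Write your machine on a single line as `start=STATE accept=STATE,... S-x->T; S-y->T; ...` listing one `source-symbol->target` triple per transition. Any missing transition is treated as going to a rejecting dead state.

start=S0; accept=S4,S5,S6; S0-a->S1; S0-b->S2; S0-c->S0; S1-a->S1; S1-b->S3; S1-c->S0; S2-a->S4; S2-b->S5; S2-c->S6; S3-a->S3; S3-b->S3; S3-c->S3; S4-a->S1; S4-b->S3; S4-c->S0; S5-a->S4; S5-b->S5; S5-c->S6; S6-a->S1; S6-b->S2; S6-c->S0

Build one automaton per condition and run them in lockstep. One (3 states) tracks partial matches of the forbidden pattern `ab`; the other (13 states) tracks the last 2 symbols read. Each combined state is a pair, one component from each; accept when both components accept. Minimizing collapses redundant product states.
With 7 states:
        a   b   c  
>  S0   S1  S2  S0 
   S1   S1  S3  S0 
   S2   S4  S5  S6 
   S3   S3  S3  S3 
 * S4   S1  S3  S0 
 * S5   S4  S5  S6 
 * S6   S1  S2  S0 
(> = start, * = accepting)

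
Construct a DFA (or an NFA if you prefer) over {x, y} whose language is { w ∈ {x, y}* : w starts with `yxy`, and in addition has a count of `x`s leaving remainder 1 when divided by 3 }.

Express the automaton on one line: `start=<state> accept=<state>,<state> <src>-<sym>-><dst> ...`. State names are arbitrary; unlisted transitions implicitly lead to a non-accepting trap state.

start=q0 accept=q4 q0-x->q1 q0-y->q2 q1-x->q1 q1-y->q1 q2-x->q3 q2-y->q1 q3-x->q1 q3-y->q4 q4-x->q5 q4-y->q4 q5-x->q6 q5-y->q5 q6-x->q4 q6-y->q6

Handle the two conditions separately and then intersect. One (5 states) tracks whether the input so far still matches the prefix `yxy`; the other (3 states) tracks the count of `x`s modulo 3. Each combined state is a pair, one component from each; accept when both components accept. Equivalent product states are then merged.
        x   y  
>  q0   q1  q2 
   q1   q1  q1 
   q2   q3  q1 
   q3   q1  q4 
 * q4   q5  q4 
   q5   q6  q5 
   q6   q4  q6 
(> = start, * = accepting)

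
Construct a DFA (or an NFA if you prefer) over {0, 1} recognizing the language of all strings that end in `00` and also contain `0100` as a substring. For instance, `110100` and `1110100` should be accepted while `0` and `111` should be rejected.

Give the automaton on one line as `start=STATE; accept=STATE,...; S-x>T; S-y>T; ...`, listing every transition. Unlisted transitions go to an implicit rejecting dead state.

Build one automaton per condition and run them in lockstep. One (3 states) tracks how much of the suffix `00` has currently been matched; the other (5 states) tracks whether and how much of `0100` has been seen. Each combined state is a pair, one component from each; accept when both components accept. Minimizing collapses redundant product states.
With 7 states:
        0   1  
>  s0   s1  s0 
   s1   s1  s2 
   s2   s3  s0 
   s3   s4  s2 
 * s4   s4  s5 
   s5   s6  s5 
   s6   s4  s5 
(> = start, * = accepting)

start=s0; accept=s4; s0-0>s1; s0-1>s0; s1-0>s1; s1-1>s2; s2-0>s3; s2-1>s0; s3-0>s4; s3-1>s2; s4-0>s4; s4-1>s5; s5-0>s6; s5-1>s5; s6-0>s4; s6-1>s5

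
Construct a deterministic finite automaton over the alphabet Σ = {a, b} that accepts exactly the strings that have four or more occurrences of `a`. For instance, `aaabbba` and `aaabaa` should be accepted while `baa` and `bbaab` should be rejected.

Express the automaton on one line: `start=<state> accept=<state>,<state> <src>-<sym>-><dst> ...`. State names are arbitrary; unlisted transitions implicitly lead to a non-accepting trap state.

Count `a`s, saturating at 5: states s0 through s4 mean 0 through 4 `a`s seen; s5 means more than 4. Each `a` increments (capped at s5); other symbols loop. Accept from {s4, s5}.
With 6 states:
        a   b  
>  s0   s1  s0 
   s1   s2  s1 
   s2   s3  s2 
   s3   s4  s3 
 * s4   s5  s4 
 * s5   s5  s5 
(> = start, * = accepting)

start=s0 accept=s4,s5 s0-a->s1 s0-b->s0 s1-a->s2 s1-b->s1 s2-a->s3 s2-b->s2 s3-a->s4 s3-b->s3 s4-a->s5 s4-b->s4 s5-a->s5 s5-b->s5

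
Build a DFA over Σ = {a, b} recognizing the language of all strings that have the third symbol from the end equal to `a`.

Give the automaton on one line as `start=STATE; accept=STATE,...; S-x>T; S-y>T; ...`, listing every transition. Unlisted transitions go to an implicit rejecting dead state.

start=S0; accept=S7,S8,S9,S10; S0-a>S1; S0-b>S2; S1-a>S3; S1-b>S4; S2-a>S5; S2-b>S6; S3-a>S7; S3-b>S8; S4-a>S9; S4-b>S10; S5-a>S11; S5-b>S12; S6-a>S13; S6-b>S14; S7-a>S7; S7-b>S8; S8-a>S9; S8-b>S10; S9-a>S11; S9-b>S12; S10-a>S13; S10-b>S14; S11-a>S7; S11-b>S8; S12-a>S9; S12-b>S10; S13-a>S11; S13-b>S12; S14-a>S13; S14-b>S14

A DFA must remember the last 3 symbols (since which symbol is third-to-last isn't known until the input ends). Use one state per possible window of the last ≤3 symbols; accept from those whose window starts with `a`.
          a    b  
>  S0     S1   S2 
   S1     S3   S4 
   S2     S5   S6 
   S3     S7   S8 
   S4     S9  S10 
   S5    S11  S12 
   S6    S13  S14 
 * S7     S7   S8 
 * S8     S9  S10 
 * S9    S11  S12 
 * S10   S13  S14 
   S11    S7   S8 
   S12    S9  S10 
   S13   S11  S12 
   S14   S13  S14 
(> = start, * = accepting)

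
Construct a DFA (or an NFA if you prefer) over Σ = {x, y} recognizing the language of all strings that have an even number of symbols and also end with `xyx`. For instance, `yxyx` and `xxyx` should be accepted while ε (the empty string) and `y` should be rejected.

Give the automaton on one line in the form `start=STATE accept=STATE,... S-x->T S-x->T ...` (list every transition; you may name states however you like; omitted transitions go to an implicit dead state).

start=q0 accept=q7 q0-x->q1 q0-y->q2 q1-x->q3 q1-y->q4 q2-x->q3 q2-y->q0 q3-x->q1 q3-y->q5 q4-x->q6 q4-y->q2 q5-x->q7 q5-y->q0 q6-x->q3 q6-y->q4 q7-x->q1 q7-y->q5

Run two small machines in parallel and take their product. One (2 states) tracks the input length modulo 2; the other (4 states) tracks how much of the suffix `xyx` has currently been matched. Each combined state is a pair, one component from each; accept when both components accept.
        x   y  
>  q0   q1  q2 
   q1   q3  q4 
   q2   q3  q0 
   q3   q1  q5 
   q4   q6  q2 
   q5   q7  q0 
   q6   q3  q4 
 * q7   q1  q5 
(> = start, * = accepting)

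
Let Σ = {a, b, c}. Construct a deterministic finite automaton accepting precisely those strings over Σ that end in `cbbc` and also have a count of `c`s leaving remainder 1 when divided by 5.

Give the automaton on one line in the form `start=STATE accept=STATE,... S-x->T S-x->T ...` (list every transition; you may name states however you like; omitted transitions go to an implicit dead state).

start=q0 accept=q8 q0-a->q0 q0-b->q0 q0-c->q1 q1-a->q1 q1-b->q1 q1-c->q2 q2-a->q2 q2-b->q2 q2-c->q3 q3-a->q3 q3-b->q3 q3-c->q4 q4-a->q4 q4-b->q4 q4-c->q5 q5-a->q0 q5-b->q6 q5-c->q1 q6-a->q0 q6-b->q7 q6-c->q1 q7-a->q0 q7-b->q0 q7-c->q8 q8-a->q1 q8-b->q1 q8-c->q2

Build one automaton per condition and run them in lockstep. One (5 states) tracks how much of the suffix `cbbc` has currently been matched; the other (5 states) tracks the count of `c`s modulo 5. Each combined state is a pair, one component from each; accept when both components accept. Equivalent product states are then merged.
With 9 states:
        a   b   c  
>  q0   q0  q0  q1 
   q1   q1  q1  q2 
   q2   q2  q2  q3 
   q3   q3  q3  q4 
   q4   q4  q4  q5 
   q5   q0  q6  q1 
   q6   q0  q7  q1 
   q7   q0  q0  q8 
 * q8   q1  q1  q2 
(> = start, * = accepting)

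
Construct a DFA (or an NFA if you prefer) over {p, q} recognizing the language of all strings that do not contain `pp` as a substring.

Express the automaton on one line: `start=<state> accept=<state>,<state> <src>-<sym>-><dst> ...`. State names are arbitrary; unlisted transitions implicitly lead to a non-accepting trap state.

Track partial matches of the forbidden pattern `pp`. State C is a dead state reached once `pp` has occurred; every other state accepts. A means no part of `pp` is currently matched.
A 3-state machine:
       p  q 
>* A   B  A 
 * B   C  A 
   C   C  C 
(> = start, * = accepting)

start=A accept=A,B A-p->B A-q->A B-p->C B-q->A C-p->C C-q->C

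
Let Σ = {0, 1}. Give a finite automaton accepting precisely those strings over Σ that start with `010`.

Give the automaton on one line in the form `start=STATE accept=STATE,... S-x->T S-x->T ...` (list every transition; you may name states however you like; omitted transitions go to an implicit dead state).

Walk along `010` while the input agrees: from q0 take `0` to q1, and so on. Any deviation drops to the rejecting sink q4. Once q3 is reached the prefix is confirmed and every continuation is accepted.
With 5 states:
        0   1  
>  q0   q1  q4 
   q1   q4  q2 
   q2   q3  q4 
 * q3   q3  q3 
   q4   q4  q4 
(> = start, * = accepting)

start=q0 accept=q3 q0-0->q1 q0-1->q4 q1-0->q4 q1-1->q2 q2-0->q3 q2-1->q4 q3-0->q3 q3-1->q3 q4-0->q4 q4-1->q4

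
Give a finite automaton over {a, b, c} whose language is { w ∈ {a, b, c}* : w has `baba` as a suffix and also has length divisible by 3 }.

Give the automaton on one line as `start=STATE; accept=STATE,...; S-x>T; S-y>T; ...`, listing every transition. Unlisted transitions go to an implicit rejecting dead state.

Run two small machines in parallel and take their product. The first has 5 states tracking how much of the suffix `baba` has currently been matched; the second has 3 states tracking the input length modulo 3. A product state is a pair (one from each), accepting exactly when both do.
With 15 states:
          a    b    c  
>  S0     S1   S2   S1 
   S1     S3   S4   S3 
   S2     S5   S4   S3 
   S3     S0   S6   S0 
   S4     S7   S6   S0 
   S5     S0   S8   S0 
   S6     S9   S2   S1 
   S7     S1  S10   S1 
   S8    S11   S2   S1 
   S9     S3  S12   S3 
   S10   S13   S4   S3 
   S11    S3  S12   S3 
   S12   S14   S6   S0 
   S13    S0   S8   S0 
 * S14    S1  S10   S1 
(> = start, * = accepting)

start=S0; accept=S14; S0-a>S1; S0-b>S2; S0-c>S1; S1-a>S3; S1-b>S4; S1-c>S3; S2-a>S5; S2-b>S4; S2-c>S3; S3-a>S0; S3-b>S6; S3-c>S0; S4-a>S7; S4-b>S6; S4-c>S0; S5-a>S0; S5-b>S8; S5-c>S0; S6-a>S9; S6-b>S2; S6-c>S1; S7-a>S1; S7-b>S10; S7-c>S1; S8-a>S11; S8-b>S2; S8-c>S1; S9-a>S3; S9-b>S12; S9-c>S3; S10-a>S13; S10-b>S4; S10-c>S3; S11-a>S3; S11-b>S12; S11-c>S3; S12-a>S14; S12-b>S6; S12-c>S0; S13-a>S0; S13-b>S8; S13-c>S0; S14-a>S1; S14-b>S10; S14-c>S1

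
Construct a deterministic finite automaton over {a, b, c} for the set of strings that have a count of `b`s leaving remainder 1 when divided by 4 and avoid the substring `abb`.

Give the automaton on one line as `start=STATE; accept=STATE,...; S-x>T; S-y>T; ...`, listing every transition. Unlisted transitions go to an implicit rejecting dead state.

start=S0; accept=S2,S3,S4; S0-a>S1; S0-b>S2; S0-c>S0; S1-a>S1; S1-b>S3; S1-c>S0; S2-a>S4; S2-b>S5; S2-c>S2; S3-a>S4; S3-b>S6; S3-c>S2; S4-a>S4; S4-b>S7; S4-c>S2; S5-a>S8; S5-b>S9; S5-c>S5; S6-a>S6; S6-b>S6; S6-c>S6; S7-a>S8; S7-b>S6; S7-c>S5; S8-a>S8; S8-b>S10; S8-c>S5; S9-a>S11; S9-b>S0; S9-c>S9; S10-a>S11; S10-b>S6; S10-c>S9; S11-a>S11; S11-b>S12; S11-c>S9; S12-a>S1; S12-b>S6; S12-c>S0

Handle the two conditions separately and then intersect. The first has 4 states tracking the count of `b`s modulo 4; the second has 4 states tracking partial matches of the forbidden pattern `abb`. A product state is a pair (one from each), accepting exactly when both do. Equivalent product states are then merged.
With 13 states:
          a    b    c  
>  S0     S1   S2   S0 
   S1     S1   S3   S0 
 * S2     S4   S5   S2 
 * S3     S4   S6   S2 
 * S4     S4   S7   S2 
   S5     S8   S9   S5 
   S6     S6   S6   S6 
   S7     S8   S6   S5 
   S8     S8  S10   S5 
   S9    S11   S0   S9 
   S10   S11   S6   S9 
   S11   S11  S12   S9 
   S12    S1   S6   S0 
(> = start, * = accepting)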